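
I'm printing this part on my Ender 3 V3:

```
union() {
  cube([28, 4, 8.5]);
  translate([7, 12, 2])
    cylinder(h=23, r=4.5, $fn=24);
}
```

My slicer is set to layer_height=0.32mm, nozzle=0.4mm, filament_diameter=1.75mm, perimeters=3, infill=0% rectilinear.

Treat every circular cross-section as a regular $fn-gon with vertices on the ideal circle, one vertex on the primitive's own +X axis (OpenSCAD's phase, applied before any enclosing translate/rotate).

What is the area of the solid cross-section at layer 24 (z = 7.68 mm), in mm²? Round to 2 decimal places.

174.89 mm²

At z = 7.68 mm: the cube is present — its section is the full 28×4 rectangle (area 112.00 mm²); the r=4.5 cylinder at (7, 12) contributes a regular 24-gon of circumradius 4.5 (area = (24/2)·4.500²·sin(360°/24) = 62.89 mm²); Combining (union): the 2 present regions are separate (no shared area or edge), so areas and boundary lengths simply add and each stays a separate island — area = 174.89 mm². Overall, the cross-section has 2 separate islands. Net area = 174.89 mm².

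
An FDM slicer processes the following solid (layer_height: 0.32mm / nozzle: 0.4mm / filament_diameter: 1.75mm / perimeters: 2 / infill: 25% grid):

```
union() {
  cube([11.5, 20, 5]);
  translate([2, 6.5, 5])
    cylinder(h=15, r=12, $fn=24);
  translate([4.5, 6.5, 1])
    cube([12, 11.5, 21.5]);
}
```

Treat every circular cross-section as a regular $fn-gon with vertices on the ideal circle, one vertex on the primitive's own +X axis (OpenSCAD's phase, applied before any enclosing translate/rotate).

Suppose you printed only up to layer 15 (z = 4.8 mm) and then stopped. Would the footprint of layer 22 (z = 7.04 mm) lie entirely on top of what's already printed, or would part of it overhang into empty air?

Compare the two slices. At z = 4.8: the cube (footprint 11.5×20) is included at this height (area 230.00 mm²); the cylinder at (2, 6.5) does not reach this height (z outside [5, 20]); the cube at (4.5, 6.5) (footprint 12×11.5) is included at this height (area 138.00 mm²); Combining (union): the regions partially overlap — summed areas 368.00 mm² minus the doubly-counted overlap 80.50 mm² gives 287.50 mm² — area = 287.50 mm². At z = 7.04: the cube does not reach this height (z outside [0, 5]); the r=12 cylinder at (2, 6.5) contributes a regular 24-gon of circumradius 12 (area = (24/2)·12.000²·sin(360°/24) = 447.24 mm²); the 12×11.5 cube at (4.5, 6.5) contributes its full rectangle (area 138.00 mm²); Combining (union): the regions partially overlap — summed areas 585.24 mm² minus the doubly-counted overlap 82.13 mm² gives 503.11 mm² — area = 503.11 mm². Checking containment: at z = 7.04 the cross-section extends beyond the z = 4.8 cross-section by about 236.94 mm².

part overhangs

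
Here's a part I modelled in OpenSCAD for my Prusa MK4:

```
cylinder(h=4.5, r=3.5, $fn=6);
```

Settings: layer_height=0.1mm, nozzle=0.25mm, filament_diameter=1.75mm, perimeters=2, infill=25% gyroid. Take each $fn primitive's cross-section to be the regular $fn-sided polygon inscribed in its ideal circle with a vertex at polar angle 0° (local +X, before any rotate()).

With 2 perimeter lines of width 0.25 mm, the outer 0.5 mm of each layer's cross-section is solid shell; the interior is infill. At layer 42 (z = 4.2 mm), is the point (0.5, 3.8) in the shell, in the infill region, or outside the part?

At z = 4.2 mm: the cylinder: section is a regular 6-gon, circumradius r=3.5. Overall, the cross-section is a single solid region. The nearest boundary edge runs (1.75, 3.03)→(-1.75, 3.03); distance from the point to it = 0.77 mm. The point is not inside any of the regions above, so it lies outside the cross-section (0.77 mm from the nearest boundary).

outside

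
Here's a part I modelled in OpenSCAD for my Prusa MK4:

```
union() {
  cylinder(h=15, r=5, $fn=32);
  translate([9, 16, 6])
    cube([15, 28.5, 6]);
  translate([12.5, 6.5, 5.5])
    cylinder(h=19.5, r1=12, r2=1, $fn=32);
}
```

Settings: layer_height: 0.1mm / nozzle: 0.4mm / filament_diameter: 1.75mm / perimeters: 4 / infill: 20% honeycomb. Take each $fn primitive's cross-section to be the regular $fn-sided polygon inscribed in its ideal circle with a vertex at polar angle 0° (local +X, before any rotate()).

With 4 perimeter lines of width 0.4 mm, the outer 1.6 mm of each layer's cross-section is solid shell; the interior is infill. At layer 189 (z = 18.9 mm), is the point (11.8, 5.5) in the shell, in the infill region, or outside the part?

infill

At z = 18.9 mm: the cylinder is absent (z outside [0, 15]); the cube at (9, 16) is not intersected at this z (z outside [6, 12]); the cone at (12.5, 6.5) (r1=12→r2=1) has section circumradius 4.441 here — a regular 32-gon; Combining (union): only the cone at (12.5, 6.5) is present, so the union is just that shape — 1 connected region. Overall, the cross-section is a single solid region. The nearest boundary edge runs (9.36, 3.36)→(10.03, 2.81); distance from the point to it = 3.20 mm. The point is inside the cross-section and 3.20 mm from the nearest boundary — more than the 1.6 mm shell width (4 × 0.4), so it's in the infill interior.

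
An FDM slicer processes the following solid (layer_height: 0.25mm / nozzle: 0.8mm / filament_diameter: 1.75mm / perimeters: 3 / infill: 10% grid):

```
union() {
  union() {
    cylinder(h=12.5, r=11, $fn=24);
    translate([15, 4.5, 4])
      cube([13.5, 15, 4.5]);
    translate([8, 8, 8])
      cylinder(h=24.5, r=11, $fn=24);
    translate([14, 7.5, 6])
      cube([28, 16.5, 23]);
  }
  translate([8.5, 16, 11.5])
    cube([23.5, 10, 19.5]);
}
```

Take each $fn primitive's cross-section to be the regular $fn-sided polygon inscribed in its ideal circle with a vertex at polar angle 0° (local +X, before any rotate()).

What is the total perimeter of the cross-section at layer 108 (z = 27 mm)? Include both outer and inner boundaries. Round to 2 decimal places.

133.82 mm

At z = 27 mm: the cylinder is not intersected at this z (z outside [0, 12.5]); the cube at (15, 4.5) is absent (z outside [4, 8.5]); the r=11 cylinder at (8, 8) contributes a regular 24-gon of circumradius 11 (perimeter = 2·24·11.000·sin(180°/24) = 68.92 mm); the 28×16.5 cube at (14, 7.5) contributes its full rectangle (perimeter 89.00 mm); Combining (union): the regions partially overlap (shared area 34.25 mm²), so the edge portions inside another operand are dropped and the merged outline is re-measured after clipping — boundary = 131.98 mm; the cube at (8.5, 16) is present — its section is the full 23.5×10 rectangle (perimeter 67.00 mm); Taking the union: the regions partially overlap (shared area 156.70 mm²), so the edge portions inside another operand are dropped and the merged outline is re-measured after clipping — boundary = 133.82 mm. Overall, the cross-section is a single solid region. Total boundary length (outer) = 133.82 mm.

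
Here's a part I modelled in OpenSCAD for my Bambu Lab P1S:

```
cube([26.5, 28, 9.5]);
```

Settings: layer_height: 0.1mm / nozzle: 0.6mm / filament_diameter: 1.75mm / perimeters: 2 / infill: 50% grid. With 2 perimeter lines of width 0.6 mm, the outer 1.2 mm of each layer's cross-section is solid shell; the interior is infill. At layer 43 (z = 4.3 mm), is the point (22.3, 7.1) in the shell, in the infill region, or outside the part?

At z = 4.3 mm: the cube is present — its section is the full 26.5×28 rectangle. Overall, the cross-section is a single solid region. The nearest boundary edge runs (26.50, 0.00)→(26.50, 28.00); distance from the point to it = 4.20 mm. The point is inside the cross-section and 4.20 mm from the nearest boundary — more than the 1.2 mm shell width (2 × 0.6), so it's in the infill interior.

infill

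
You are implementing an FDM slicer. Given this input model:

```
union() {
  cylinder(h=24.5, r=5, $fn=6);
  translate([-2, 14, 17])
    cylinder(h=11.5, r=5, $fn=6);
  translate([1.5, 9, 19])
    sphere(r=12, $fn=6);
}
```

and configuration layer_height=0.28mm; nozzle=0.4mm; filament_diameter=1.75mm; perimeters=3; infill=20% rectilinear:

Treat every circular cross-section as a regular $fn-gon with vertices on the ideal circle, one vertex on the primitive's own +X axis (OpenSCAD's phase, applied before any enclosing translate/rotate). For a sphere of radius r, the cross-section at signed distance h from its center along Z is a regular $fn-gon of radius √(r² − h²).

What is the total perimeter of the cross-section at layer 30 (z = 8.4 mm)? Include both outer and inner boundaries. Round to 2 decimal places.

55.43 mm

At z = 8.4 mm: the cylinder: section is a regular 6-gon, circumradius r=5 (perimeter = 2·6·5.000·sin(180°/6) = 30.00 mm); the cylinder at (-2, 14) is not intersected at this z (z outside [17, 28.5]); the r=12 sphere at (1.5, 9) slices to a regular 6-gon of circumradius 5.625 (√(r²−h²) with h=10.6 from center) (perimeter = 2·6·5.625·sin(180°/6) = 33.75 mm); Taking the union: the regions partially overlap (shared area 0.79 mm²), so the edge portions inside another operand are dropped and the merged outline is re-measured after clipping — boundary = 55.43 mm. Overall, the cross-section is a single solid region. Total boundary length (outer) = 55.43 mm.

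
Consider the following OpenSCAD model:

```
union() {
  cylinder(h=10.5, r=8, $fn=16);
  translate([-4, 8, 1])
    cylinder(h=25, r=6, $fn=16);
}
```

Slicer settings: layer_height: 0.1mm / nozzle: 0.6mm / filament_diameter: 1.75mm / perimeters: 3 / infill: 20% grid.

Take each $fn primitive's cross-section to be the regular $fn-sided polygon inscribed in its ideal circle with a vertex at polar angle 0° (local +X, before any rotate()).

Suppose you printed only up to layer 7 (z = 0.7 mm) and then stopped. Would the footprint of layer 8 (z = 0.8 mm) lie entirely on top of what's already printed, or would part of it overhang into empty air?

entirely on top

Compare the two slices. At z = 0.7: the cylinder: section is a regular 16-gon, circumradius r=8 (area = (16/2)·8.000²·sin(360°/16) = 195.93 mm²); the cylinder at (-4, 8) is absent (z outside [1, 26]); Merging all regions: only the r=8 cylinder is present, so the union is just that shape — area = 195.93 mm². At z = 0.8: the cylinder: section is a regular 16-gon, circumradius r=8 (area = (16/2)·8.000²·sin(360°/16) = 195.93 mm²); the cylinder at (-4, 8) does not reach this height (z outside [1, 26]); Merging all regions: only the r=8 cylinder is present, so the union is just that shape — area = 195.93 mm². Checking containment: the cross-section at z = 0.8 is a subset of the cross-section at z = 0.7.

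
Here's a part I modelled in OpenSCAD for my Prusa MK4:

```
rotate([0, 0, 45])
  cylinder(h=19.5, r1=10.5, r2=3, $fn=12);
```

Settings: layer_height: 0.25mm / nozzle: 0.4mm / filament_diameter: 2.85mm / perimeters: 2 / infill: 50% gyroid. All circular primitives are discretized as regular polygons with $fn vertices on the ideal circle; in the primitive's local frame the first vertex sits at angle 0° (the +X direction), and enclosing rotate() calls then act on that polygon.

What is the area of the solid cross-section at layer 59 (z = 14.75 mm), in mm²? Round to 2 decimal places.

At z = 14.75 mm: the cone (r1=10.5→r2=3) has section circumradius 4.827 here — a regular 12-gon (area = (12/2)·4.827²·sin(360°/12) = 69.90 mm²); (rotated 45° about Z; rotation is an isometry so areas/perimeters/island counts are preserved). Overall, the cross-section is a single solid region. Net area = 69.90 mm².

69.90 mm²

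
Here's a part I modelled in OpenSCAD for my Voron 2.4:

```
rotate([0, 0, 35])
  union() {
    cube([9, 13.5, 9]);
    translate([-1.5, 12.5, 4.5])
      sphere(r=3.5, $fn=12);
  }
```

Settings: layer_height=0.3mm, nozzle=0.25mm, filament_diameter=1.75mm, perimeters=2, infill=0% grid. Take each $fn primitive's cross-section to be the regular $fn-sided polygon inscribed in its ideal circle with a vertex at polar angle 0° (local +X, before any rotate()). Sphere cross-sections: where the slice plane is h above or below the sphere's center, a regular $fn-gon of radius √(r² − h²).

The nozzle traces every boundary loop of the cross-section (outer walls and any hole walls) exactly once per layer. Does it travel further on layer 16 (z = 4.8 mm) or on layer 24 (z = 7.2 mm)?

Layer 16 (z = 4.8): the cube (footprint 9×13.5) is included at this height (perimeter 45.00 mm); the r=3.5 sphere at (-1.5, 12.5) contributes a regular 12-gon of circumradius √(3.5²−0.3²) = 3.487 (perimeter = 2·12·3.487·sin(180°/12) = 21.66 mm); Combining (union): the regions partially overlap (shared area 6.04 mm²), so the edge portions inside another operand are dropped and the merged outline is re-measured after clipping — boundary = 55.96 mm; (whole slice rotated 35° about Z — lengths, areas and connectivity unchanged). So its perimeter = 55.96 mm. Layer 24 (z = 7.2): the cube (footprint 9×13.5) is included at this height (perimeter 45.00 mm); the sphere at (-1.5, 12.5): section is a regular 12-gon, circumradius = √(r²−h²) = √(3.5²−2.7²) = 2.227 (perimeter = 2·12·2.227·sin(180°/12) = 13.83 mm); Taking the union: the regions partially overlap (shared area 1.33 mm²), so the edge portions inside another operand are dropped and the merged outline is re-measured after clipping — boundary = 53.04 mm; (rotated 35° about Z; rotation is an isometry so areas/perimeters/island counts are preserved). So its perimeter = 53.04 mm. Layer 16 is larger (55.96 vs 53.04 mm).

layer 16 (z = 4.8 mm)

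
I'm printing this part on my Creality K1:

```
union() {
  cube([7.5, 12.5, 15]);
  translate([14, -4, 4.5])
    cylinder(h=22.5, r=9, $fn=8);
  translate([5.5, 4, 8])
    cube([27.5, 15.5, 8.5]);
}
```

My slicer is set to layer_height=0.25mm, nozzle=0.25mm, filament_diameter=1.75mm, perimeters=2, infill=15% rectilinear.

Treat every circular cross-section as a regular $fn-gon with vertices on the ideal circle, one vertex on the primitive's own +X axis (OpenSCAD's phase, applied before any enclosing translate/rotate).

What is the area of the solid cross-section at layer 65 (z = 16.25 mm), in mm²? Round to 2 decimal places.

At z = 16.25 mm: the cube is not intersected at this z (z outside [0, 15]); the r=9 cylinder at (14, -4) gives a regular 8-gon of circumradius 9 (constant along its height) (area = (8/2)·9.000²·sin(360°/8) = 229.10 mm²); the cube at (5.5, 4) is present — its section is the full 27.5×15.5 rectangle (area 426.25 mm²); Combining (union): the regions partially overlap — summed areas 655.35 mm² minus the doubly-counted overlap 2.41 mm² gives 652.94 mm² — area = 652.94 mm². Overall, the cross-section is a single solid region. Net area = 652.94 mm².

652.94 mm²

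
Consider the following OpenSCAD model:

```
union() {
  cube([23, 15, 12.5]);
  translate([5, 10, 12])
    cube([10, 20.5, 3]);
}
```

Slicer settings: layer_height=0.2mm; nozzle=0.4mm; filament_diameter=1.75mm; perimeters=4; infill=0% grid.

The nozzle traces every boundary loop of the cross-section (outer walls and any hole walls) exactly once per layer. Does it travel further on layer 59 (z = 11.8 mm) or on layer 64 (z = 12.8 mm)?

layer 59 (z = 11.8 mm)

Layer 59 (z = 11.8): the cube (footprint 23×15) is included at this height (perimeter 76.00 mm); the cube at (5, 10) is absent (z outside [12, 15]); Merging all regions: only the 23×15 cube is present, so the union is just that shape — boundary = 76.00 mm. So its perimeter = 76.00 mm. Layer 64 (z = 12.8): the cube is absent (z outside [0, 12.5]); the 10×20.5 cube at (5, 10) contributes its full rectangle (perimeter 61.00 mm); Taking the union: only the 10×20.5 cube at (5, 10) is present, so the union is just that shape — boundary = 61.00 mm. So its perimeter = 61.00 mm. Layer 59 is larger (76.00 vs 61.00 mm).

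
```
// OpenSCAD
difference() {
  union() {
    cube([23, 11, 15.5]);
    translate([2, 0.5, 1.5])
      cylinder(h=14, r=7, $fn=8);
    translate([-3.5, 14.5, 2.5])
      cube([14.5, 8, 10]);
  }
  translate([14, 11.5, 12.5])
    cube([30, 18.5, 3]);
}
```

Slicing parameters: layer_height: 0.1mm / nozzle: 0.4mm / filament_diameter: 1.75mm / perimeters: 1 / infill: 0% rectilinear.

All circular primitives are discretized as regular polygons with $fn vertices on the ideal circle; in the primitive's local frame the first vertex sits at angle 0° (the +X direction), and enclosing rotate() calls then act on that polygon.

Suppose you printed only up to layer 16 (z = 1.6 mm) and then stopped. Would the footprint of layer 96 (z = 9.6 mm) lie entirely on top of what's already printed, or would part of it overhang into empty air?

part overhangs

Compare the two slices. At z = 1.6: the 23×11 cube contributes its full rectangle (area 253.00 mm²); the r=7 cylinder at (2, 0.5) contributes a regular 8-gon of circumradius 7 (area = (8/2)·7.000²·sin(360°/8) = 138.59 mm²); the cube at (-3.5, 14.5) is not intersected at this z (z outside [2.5, 12.5]); Combining (union): the regions partially overlap — summed areas 391.59 mm² minus the doubly-counted overlap 52.27 mm² gives 339.32 mm² — area = 339.32 mm²; the cube at (14, 11.5) is not intersected at this z (z outside [12.5, 15.5]); Taking the first minus the rest: none of the subtracted shapes is present at this height, so the result so far is unchanged — area = 339.32 mm². At z = 9.6: the cube is present — its section is the full 23×11 rectangle (area 253.00 mm²); the r=7 cylinder at (2, 0.5) gives a regular 8-gon of circumradius 7 (constant along its height) (area = (8/2)·7.000²·sin(360°/8) = 138.59 mm²); the cube at (-3.5, 14.5) is present — its section is the full 14.5×8 rectangle (area 116.00 mm²); Merging all regions: the regions partially overlap — summed areas 507.59 mm² minus the doubly-counted overlap 52.27 mm² gives 455.32 mm² — area = 455.32 mm²; the cube at (14, 11.5) does not reach this height (z outside [12.5, 15.5]); Subtracting the remaining from the first: none of the subtracted shapes is present at this height, so the result so far is unchanged — area = 455.32 mm². Checking containment: at z = 9.6 the cross-section extends beyond the z = 1.6 cross-section by about 116.00 mm².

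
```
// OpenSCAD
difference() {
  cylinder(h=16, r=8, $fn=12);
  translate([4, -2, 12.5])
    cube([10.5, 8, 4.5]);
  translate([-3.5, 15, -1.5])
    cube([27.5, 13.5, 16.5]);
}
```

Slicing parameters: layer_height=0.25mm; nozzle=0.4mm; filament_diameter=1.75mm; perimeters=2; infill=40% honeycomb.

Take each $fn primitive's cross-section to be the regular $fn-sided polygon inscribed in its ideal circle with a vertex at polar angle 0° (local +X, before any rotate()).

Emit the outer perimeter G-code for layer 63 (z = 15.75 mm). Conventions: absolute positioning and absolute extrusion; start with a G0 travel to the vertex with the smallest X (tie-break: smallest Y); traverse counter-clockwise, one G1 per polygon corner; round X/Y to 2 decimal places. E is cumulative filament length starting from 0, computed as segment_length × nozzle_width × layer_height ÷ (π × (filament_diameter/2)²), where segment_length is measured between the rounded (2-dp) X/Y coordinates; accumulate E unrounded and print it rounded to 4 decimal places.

At z = 15.75 mm: the cylinder: section is a regular 12-gon, circumradius r=8; the 10.5×8 cube at (4, -2) contributes its full rectangle; the cube at (-3.5, 15) is not intersected at this z (z outside [-1.5, 15]); Taking the first minus the rest: starting from the r=8 cylinder, the 10.5×8 cube at (4, -2) partially overlaps it — only the 25.18 mm² overlap (of its 84.00 mm²) is removed, clipping the outline — 1 connected region. The outline is a single polygon with 14 vertices. Extrusion per mm of travel: 0.4 × 0.25 / (π × 0.875²) = 0.041575. Accumulating E over each segment gives final E = 2.2055.

G0 X-8.00 Y0.00 Z15.75
G1 X-6.93 Y-4.00 E0.1721
G1 X-4.00 Y-6.93 E0.3444
G1 X0.00 Y-8.00 E0.5166
G1 X4.00 Y-6.93 E0.6887
G1 X6.93 Y-4.00 E0.8610
G1 X7.46 Y-2.00 E0.9470
G1 X4.00 Y-2.00 E1.0909
G1 X4.00 Y6.00 E1.4235
G1 X4.93 Y6.00 E1.4621
G1 X4.00 Y6.93 E1.5168
G1 X0.00 Y8.00 E1.6890
G1 X-4.00 Y6.93 E1.8611
G1 X-6.93 Y4.00 E2.0334
G1 X-8.00 Y0.00 E2.2055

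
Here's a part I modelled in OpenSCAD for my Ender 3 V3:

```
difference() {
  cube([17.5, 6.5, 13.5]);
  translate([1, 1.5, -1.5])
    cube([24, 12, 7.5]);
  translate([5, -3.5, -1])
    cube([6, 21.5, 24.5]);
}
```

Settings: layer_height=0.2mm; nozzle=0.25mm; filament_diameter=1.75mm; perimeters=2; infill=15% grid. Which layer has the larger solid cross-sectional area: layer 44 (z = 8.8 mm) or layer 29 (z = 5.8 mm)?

Layer 44 (z = 8.8): the cube (footprint 17.5×6.5) is included at this height (area 113.75 mm²); the cube at (1, 1.5) is absent (z outside [-1.5, 6]); the cube at (5, -3.5) (footprint 6×21.5) is included at this height (area 129.00 mm²); After the difference (first − rest): starting from the 17.5×6.5 cube (113.75 mm²), the 6×21.5 cube at (5, -3.5) partially overlaps it — only the 39.00 mm² overlap (of its 129.00 mm²) is removed, clipping the outline — area = 74.75 mm². So its area = 74.75 mm². Layer 29 (z = 5.8): the cube (footprint 17.5×6.5) is included at this height (area 113.75 mm²); the cube at (1, 1.5) is present — its section is the full 24×12 rectangle (area 288.00 mm²); the 6×21.5 cube at (5, -3.5) contributes its full rectangle (area 129.00 mm²); Subtracting the remaining from the first: starting from the 17.5×6.5 cube (113.75 mm²), the 24×12 cube at (1, 1.5) partially overlaps it — only the 82.50 mm² overlap (of its 288.00 mm²) is removed, clipping the outline; the 6×21.5 cube at (5, -3.5) partially overlaps it — only the 9.00 mm² overlap (of its 129.00 mm²) is removed, clipping the outline — area = 22.25 mm². So its area = 22.25 mm². Layer 44 is larger (74.75 vs 22.25 mm²).

layer 44 (z = 8.8 mm)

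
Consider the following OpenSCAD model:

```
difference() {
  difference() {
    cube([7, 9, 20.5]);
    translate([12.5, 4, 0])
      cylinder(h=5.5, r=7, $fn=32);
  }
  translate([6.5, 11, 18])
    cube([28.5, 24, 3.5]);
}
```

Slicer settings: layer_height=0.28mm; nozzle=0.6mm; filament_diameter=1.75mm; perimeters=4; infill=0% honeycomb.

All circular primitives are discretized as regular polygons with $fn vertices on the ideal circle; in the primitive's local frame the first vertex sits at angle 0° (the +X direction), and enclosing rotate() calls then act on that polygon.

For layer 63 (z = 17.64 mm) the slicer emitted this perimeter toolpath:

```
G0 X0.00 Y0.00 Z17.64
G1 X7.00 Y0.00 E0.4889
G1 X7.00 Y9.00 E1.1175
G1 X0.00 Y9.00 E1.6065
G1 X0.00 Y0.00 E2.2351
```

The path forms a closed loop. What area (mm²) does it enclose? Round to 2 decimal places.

63.00 mm²

Apply the shoelace formula to the sequence of (X, Y) vertices; enclosed area = 63.00 mm².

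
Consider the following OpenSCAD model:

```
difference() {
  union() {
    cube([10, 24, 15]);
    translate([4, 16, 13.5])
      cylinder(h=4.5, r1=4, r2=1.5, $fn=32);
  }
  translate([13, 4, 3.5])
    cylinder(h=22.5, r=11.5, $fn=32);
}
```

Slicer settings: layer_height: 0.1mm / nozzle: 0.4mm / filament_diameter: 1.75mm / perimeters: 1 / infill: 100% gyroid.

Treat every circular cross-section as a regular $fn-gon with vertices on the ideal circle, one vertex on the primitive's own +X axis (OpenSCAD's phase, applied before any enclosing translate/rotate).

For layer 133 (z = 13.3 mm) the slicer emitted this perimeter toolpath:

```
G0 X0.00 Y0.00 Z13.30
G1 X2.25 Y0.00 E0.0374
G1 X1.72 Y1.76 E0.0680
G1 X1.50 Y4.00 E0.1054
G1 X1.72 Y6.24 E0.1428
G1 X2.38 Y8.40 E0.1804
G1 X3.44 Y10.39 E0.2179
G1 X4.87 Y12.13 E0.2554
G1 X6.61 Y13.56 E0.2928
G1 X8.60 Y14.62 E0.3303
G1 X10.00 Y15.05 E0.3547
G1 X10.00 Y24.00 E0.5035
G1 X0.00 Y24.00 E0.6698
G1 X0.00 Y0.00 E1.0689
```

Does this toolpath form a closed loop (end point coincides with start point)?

yes

Start point (G0): (0.00, 0.00). End point (last G1): the path returns to the start — closed.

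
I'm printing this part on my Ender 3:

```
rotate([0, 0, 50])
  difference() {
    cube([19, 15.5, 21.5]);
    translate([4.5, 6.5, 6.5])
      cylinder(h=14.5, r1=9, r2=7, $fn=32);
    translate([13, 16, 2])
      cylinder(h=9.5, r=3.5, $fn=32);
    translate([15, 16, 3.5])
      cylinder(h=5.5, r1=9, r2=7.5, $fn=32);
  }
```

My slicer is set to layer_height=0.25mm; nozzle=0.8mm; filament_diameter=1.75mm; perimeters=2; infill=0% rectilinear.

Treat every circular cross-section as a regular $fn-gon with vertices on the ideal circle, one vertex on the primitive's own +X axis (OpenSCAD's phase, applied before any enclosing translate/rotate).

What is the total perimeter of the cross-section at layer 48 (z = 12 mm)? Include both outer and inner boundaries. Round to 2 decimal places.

At z = 12 mm: the cube is present — its section is the full 19×15.5 rectangle (perimeter 69.00 mm); the cone at (4.5, 6.5): at t=0.379 of its height the radius interpolates to r₁+(r₂−r₁)t = 8.241, giving a regular 32-gon of that circumradius (perimeter = 2·32·8.241·sin(180°/32) = 51.70 mm); the cylinder at (13, 16) is not intersected at this z (z outside [2, 11.5]); the cone at (15, 16) is absent (z outside [3.5, 9]); Taking the first minus the rest: starting from the 19×15.5 cube, the cone at (4.5, 6.5) partially overlaps it — only the 164.40 mm² overlap (of its 212.01 mm²) is removed, clipping the outline — boundary = 71.30 mm; (whole slice rotated 50° about Z — lengths, areas and connectivity unchanged). Overall, the cross-section is a single solid region. Total boundary length (outer) = 71.30 mm.

71.30 mm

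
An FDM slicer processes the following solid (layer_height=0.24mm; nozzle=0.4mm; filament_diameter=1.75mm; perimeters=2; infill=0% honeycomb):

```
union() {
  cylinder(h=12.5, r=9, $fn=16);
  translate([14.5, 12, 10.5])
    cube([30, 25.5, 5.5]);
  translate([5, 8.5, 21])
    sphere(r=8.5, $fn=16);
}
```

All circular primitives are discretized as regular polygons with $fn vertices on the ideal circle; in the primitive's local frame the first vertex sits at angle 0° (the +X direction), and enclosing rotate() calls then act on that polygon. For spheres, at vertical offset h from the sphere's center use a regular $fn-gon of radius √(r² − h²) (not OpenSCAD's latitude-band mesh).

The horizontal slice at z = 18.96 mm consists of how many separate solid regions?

At z = 18.96 mm: the cylinder is absent (z outside [0, 12.5]); the cube at (14.5, 12) does not reach this height (z outside [10.5, 16]); the sphere at (5, 8.5): section is a regular 16-gon, circumradius = √(r²−h²) = √(8.5²−2.04²) = 8.252; Taking the union: only the r=8.5 sphere at (5, 8.5) is present, so the union is just that shape — 1 connected region. The result has 1 disconnected region.

1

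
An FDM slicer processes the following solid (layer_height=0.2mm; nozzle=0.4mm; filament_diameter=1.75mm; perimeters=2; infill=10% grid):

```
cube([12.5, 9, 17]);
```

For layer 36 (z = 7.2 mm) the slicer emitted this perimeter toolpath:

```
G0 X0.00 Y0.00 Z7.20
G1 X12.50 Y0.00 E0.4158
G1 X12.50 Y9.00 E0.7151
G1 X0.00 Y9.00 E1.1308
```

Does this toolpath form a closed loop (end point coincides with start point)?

Start point (G0): (0.00, 0.00). End point (last G1): the path does not return to the start — open.

no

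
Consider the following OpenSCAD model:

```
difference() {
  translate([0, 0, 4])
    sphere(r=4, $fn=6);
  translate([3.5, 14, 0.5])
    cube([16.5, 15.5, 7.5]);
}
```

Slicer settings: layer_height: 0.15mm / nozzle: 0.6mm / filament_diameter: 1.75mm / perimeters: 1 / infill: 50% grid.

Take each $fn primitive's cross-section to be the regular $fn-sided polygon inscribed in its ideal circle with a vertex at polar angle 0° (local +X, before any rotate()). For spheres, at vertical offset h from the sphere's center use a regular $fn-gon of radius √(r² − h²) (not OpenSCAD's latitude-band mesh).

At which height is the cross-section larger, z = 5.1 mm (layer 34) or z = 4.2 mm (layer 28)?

Layer 34 (z = 5.1): the sphere: section is a regular 6-gon, circumradius = √(r²−h²) = √(4²−1.1²) = 3.846 (area = (6/2)·3.846²·sin(360°/6) = 38.43 mm²); the cube at (3.5, 14) is present — its section is the full 16.5×15.5 rectangle (area 255.75 mm²); After the difference (first − rest): starting from the r=4 sphere (38.43 mm²), the 16.5×15.5 cube at (3.5, 14) misses the remaining region (no effect) — area = 38.43 mm². So its area = 38.43 mm². Layer 28 (z = 4.2): the r=4 sphere contributes a regular 6-gon of circumradius √(4²−0.2²) = 3.995 (area = (6/2)·3.995²·sin(360°/6) = 41.47 mm²); the 16.5×15.5 cube at (3.5, 14) contributes its full rectangle (area 255.75 mm²); After the difference (first − rest): starting from the r=4 sphere (41.47 mm²), the 16.5×15.5 cube at (3.5, 14) misses the remaining region (no effect) — area = 41.47 mm². So its area = 41.47 mm². Layer 28 is larger (41.47 vs 38.43 mm²).

layer 28 (z = 4.2 mm)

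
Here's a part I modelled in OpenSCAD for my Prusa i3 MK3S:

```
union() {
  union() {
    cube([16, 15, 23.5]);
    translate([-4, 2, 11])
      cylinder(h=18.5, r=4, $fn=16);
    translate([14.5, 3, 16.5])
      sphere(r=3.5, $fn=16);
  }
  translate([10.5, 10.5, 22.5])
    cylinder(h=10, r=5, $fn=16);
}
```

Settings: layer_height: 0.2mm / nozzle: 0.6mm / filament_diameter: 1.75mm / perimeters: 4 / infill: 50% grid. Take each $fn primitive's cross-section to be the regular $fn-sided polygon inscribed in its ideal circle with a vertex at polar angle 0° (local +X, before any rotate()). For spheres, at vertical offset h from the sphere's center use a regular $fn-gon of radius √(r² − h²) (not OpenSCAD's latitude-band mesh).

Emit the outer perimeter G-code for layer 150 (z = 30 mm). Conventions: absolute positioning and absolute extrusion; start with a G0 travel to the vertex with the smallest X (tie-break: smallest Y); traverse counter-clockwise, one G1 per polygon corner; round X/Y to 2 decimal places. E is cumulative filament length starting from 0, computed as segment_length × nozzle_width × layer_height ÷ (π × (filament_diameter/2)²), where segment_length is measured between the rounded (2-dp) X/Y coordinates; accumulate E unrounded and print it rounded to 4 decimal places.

G0 X5.50 Y10.50 Z30.00
G1 X5.88 Y8.59 E0.0972
G1 X6.96 Y6.96 E0.1947
G1 X8.59 Y5.88 E0.2923
G1 X10.50 Y5.50 E0.3894
G1 X12.41 Y5.88 E0.4866
G1 X14.04 Y6.96 E0.5841
G1 X15.12 Y8.59 E0.6817
G1 X15.50 Y10.50 E0.7788
G1 X15.12 Y12.41 E0.8760
G1 X14.04 Y14.04 E0.9735
G1 X12.41 Y15.12 E1.0711
G1 X10.50 Y15.50 E1.1683
G1 X8.59 Y15.12 E1.2654
G1 X6.96 Y14.04 E1.3630
G1 X5.88 Y12.41 E1.4605
G1 X5.50 Y10.50 E1.5577

At z = 30 mm: the cube does not reach this height (z outside [0, 23.5]); the cylinder at (-4, 2) does not reach this height (z outside [11, 29.5]); the sphere at (14.5, 3) does not reach this height (|z−center|=13.500 > r=3.5); Combining (union): nothing is present at this height; the r=5 cylinder at (10.5, 10.5) gives a regular 16-gon of circumradius 5 (constant along its height); Merging all regions: only the r=5 cylinder at (10.5, 10.5) is present, so the union is just that shape — 1 connected region. The outline is a single polygon with 16 vertices. Extrusion per mm of travel: 0.6 × 0.2 / (π × 0.875²) = 0.049890. Accumulating E over each segment gives final E = 1.5577.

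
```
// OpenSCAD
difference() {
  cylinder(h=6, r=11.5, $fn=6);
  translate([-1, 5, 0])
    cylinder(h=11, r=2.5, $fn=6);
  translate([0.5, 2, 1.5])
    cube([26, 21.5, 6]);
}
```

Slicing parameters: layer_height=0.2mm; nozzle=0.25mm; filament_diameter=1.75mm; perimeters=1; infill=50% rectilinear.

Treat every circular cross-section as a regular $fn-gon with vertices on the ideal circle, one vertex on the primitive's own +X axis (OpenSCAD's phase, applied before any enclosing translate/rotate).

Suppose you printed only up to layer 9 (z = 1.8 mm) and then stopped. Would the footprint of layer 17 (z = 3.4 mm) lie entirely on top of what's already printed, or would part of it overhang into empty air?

Compare the two slices. At z = 1.8: the cylinder: section is a regular 6-gon, circumradius r=11.5 (area = (6/2)·11.500²·sin(360°/6) = 343.60 mm²); the cylinder at (-1, 5): section is a regular 6-gon, circumradius r=2.5 (area = (6/2)·2.500²·sin(360°/6) = 16.24 mm²); the cube at (0.5, 2) (footprint 26×21.5) is included at this height (area 559.00 mm²); Subtracting the remaining from the first: starting from the r=11.5 cylinder (343.60 mm²), the r=2.5 cylinder at (-1, 5) lies wholly inside it (removes its full 16.24 mm² and its 15.00 mm outline becomes a hole wall); the 26×21.5 cube at (0.5, 2) partially overlaps it — only the 58.34 mm² overlap (of its 559.00 mm²) is removed, clipping the outline — area = 269.02 mm². At z = 3.4: the r=11.5 cylinder gives a regular 6-gon of circumradius 11.5 (constant along its height) (area = (6/2)·11.500²·sin(360°/6) = 343.60 mm²); the cylinder at (-1, 5): section is a regular 6-gon, circumradius r=2.5 (area = (6/2)·2.500²·sin(360°/6) = 16.24 mm²); the cube at (0.5, 2) is present — its section is the full 26×21.5 rectangle (area 559.00 mm²); Subtracting the remaining from the first: starting from the r=11.5 cylinder (343.60 mm²), the r=2.5 cylinder at (-1, 5) lies wholly inside it (removes its full 16.24 mm² and its 15.00 mm outline becomes a hole wall); the 26×21.5 cube at (0.5, 2) partially overlaps it — only the 58.34 mm² overlap (of its 559.00 mm²) is removed, clipping the outline — area = 269.02 mm². Checking containment: the cross-section at z = 3.4 is a subset of the cross-section at z = 1.8.

entirely on top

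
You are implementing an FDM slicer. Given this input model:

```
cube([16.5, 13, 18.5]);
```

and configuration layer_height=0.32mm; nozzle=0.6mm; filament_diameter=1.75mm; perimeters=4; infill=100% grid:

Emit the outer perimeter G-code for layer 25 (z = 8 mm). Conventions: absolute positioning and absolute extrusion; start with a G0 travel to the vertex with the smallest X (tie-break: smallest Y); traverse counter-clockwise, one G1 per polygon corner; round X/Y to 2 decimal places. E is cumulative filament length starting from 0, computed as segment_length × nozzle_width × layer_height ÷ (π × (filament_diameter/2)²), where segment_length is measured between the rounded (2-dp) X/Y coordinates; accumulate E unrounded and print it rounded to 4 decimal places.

G0 X0.00 Y0.00 Z8.00
G1 X16.50 Y0.00 E1.3171
G1 X16.50 Y13.00 E2.3548
G1 X0.00 Y13.00 E3.6719
G1 X0.00 Y0.00 E4.7096

At z = 8 mm: the cube is present — its section is the full 16.5×13 rectangle. The outline is a single polygon with 4 vertices. Extrusion per mm of travel: 0.6 × 0.32 / (π × 0.875²) = 0.079824. Accumulating E over each segment gives final E = 4.7096.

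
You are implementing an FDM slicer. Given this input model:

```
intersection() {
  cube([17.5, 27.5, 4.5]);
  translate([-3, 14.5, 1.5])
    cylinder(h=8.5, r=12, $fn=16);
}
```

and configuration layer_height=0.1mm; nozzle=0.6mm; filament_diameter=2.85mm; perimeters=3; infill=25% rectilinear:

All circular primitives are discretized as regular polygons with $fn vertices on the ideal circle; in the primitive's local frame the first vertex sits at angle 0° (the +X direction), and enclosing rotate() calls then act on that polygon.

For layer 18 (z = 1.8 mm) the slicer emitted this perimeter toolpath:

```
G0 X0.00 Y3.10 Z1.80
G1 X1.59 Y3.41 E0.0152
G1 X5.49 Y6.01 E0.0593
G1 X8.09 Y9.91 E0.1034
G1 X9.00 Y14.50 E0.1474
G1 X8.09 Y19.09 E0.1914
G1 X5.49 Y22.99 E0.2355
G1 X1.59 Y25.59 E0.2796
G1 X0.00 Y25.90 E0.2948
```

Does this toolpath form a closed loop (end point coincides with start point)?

no

Start point (G0): (0.00, 3.10). End point (last G1): the path does not return to the start — open.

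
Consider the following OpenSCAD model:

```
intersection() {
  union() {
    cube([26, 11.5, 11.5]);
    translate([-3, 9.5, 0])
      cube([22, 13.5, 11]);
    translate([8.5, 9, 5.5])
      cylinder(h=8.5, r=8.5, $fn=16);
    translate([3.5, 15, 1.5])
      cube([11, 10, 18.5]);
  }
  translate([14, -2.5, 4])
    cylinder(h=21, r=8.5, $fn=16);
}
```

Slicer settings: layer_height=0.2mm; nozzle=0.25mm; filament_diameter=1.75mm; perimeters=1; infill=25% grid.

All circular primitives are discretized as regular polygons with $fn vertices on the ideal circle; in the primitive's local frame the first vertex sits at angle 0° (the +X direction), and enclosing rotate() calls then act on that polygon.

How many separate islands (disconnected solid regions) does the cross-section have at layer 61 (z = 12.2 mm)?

At z = 12.2 mm: the cube is not intersected at this z (z outside [0, 11.5]); the cube at (-3, 9.5) does not reach this height (z outside [0, 11]); the cylinder at (8.5, 9): section is a regular 16-gon, circumradius r=8.5; the cube at (3.5, 15) (footprint 11×10) is included at this height; Merging all regions: the regions partially overlap (shared area 18.95 mm²), so overlapping operands fuse into one piece — 1 connected region; the cylinder at (14, -2.5): section is a regular 16-gon, circumradius r=8.5; Keeping only the common overlap: the r=8.5 cylinder at (14, -2.5) partially overlaps that combined region; clipping to the common part keeps 30.05 mm² — 1 connected region. Overall, the cross-section is a single solid region. Island count = 1.

1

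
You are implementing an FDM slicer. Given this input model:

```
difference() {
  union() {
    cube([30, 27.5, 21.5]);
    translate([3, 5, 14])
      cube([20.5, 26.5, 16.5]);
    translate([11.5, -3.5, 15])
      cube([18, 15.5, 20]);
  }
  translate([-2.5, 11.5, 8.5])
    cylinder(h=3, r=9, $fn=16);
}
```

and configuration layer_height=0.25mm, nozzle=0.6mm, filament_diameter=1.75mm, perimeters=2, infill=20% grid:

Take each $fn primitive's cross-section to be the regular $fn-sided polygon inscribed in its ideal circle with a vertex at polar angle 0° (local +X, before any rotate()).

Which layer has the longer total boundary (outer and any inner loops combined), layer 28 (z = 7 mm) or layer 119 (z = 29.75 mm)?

Layer 28 (z = 7): the cube (footprint 30×27.5) is included at this height (perimeter 115.00 mm); the cube at (3, 5) is absent (z outside [14, 30.5]); the cube at (11.5, -3.5) is not intersected at this z (z outside [15, 35]); Taking the union: only the 30×27.5 cube is present, so the union is just that shape — boundary = 115.00 mm; the cylinder at (-2.5, 11.5) is not intersected at this z (z outside [8.5, 11.5]); Taking the first minus the rest: none of the subtracted shapes is present at this height, so that combined region is unchanged — boundary = 115.00 mm. So its perimeter = 115.00 mm. Layer 119 (z = 29.75): the cube does not reach this height (z outside [0, 21.5]); the cube at (3, 5) (footprint 20.5×26.5) is included at this height (perimeter 94.00 mm); the 18×15.5 cube at (11.5, -3.5) contributes its full rectangle (perimeter 67.00 mm); Merging all regions: the regions partially overlap (shared area 84.00 mm²), so the edge portions inside another operand are dropped and the merged outline is re-measured after clipping — boundary = 123.00 mm; the cylinder at (-2.5, 11.5) is absent (z outside [8.5, 11.5]); After the difference (first − rest): none of the subtracted shapes is present at this height, so that combined region is unchanged — boundary = 123.00 mm. So its perimeter = 123.00 mm. Layer 119 is larger (123.00 vs 115.00 mm).

layer 119 (z = 29.75 mm)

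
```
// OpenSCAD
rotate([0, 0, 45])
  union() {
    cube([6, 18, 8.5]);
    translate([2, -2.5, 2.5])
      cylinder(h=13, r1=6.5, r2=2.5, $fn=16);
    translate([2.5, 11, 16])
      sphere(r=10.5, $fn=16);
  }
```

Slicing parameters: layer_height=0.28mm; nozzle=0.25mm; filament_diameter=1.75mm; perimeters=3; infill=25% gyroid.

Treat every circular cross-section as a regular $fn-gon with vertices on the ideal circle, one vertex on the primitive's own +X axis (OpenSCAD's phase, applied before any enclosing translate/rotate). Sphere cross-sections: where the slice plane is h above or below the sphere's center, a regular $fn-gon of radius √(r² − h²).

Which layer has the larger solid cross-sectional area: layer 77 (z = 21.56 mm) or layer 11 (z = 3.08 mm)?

layer 77 (z = 21.56 mm)

Layer 77 (z = 21.56): the cube is not intersected at this z (z outside [0, 8.5]); the cone at (2, -2.5) is absent (z outside [2.5, 15.5]); the sphere at (2.5, 11): section is a regular 16-gon, circumradius = √(r²−h²) = √(10.5²−5.56²) = 8.907 (area = (16/2)·8.907²·sin(360°/16) = 242.89 mm²); Combining (union): only the r=10.5 sphere at (2.5, 11) is present, so the union is just that shape — area = 242.89 mm²; (whole slice rotated 45° about Z — lengths, areas and connectivity unchanged). So its area = 242.89 mm². Layer 11 (z = 3.08): the cube (footprint 6×18) is included at this height (area 108.00 mm²); the cone at (2, -2.5) (r1=6.5→r2=2.5) has section circumradius 6.322 here — a regular 16-gon (area = (16/2)·6.322²·sin(360°/16) = 122.34 mm²); the sphere at (2.5, 11) is absent (|z−center|=12.920 > r=10.5); Combining (union): the regions partially overlap — summed areas 230.34 mm² minus the doubly-counted overlap 20.35 mm² gives 209.99 mm² — area = 209.99 mm²; (whole slice rotated 45° about Z — lengths, areas and connectivity unchanged). So its area = 209.99 mm². Layer 77 is larger (242.89 vs 209.99 mm²).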